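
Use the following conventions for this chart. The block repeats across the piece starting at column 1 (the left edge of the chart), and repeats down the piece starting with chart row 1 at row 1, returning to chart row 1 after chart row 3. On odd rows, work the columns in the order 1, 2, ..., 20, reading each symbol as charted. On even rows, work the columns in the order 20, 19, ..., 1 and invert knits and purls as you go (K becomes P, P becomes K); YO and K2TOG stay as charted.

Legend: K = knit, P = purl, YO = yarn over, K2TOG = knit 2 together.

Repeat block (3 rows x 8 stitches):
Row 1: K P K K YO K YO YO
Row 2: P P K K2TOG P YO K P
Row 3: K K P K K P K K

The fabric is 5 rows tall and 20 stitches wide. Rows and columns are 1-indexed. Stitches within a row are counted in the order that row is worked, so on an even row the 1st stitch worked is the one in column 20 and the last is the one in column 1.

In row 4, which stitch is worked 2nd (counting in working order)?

== STITCH ==
P

Derivation:
For row 4: chart row = ((4-1) mod 3) + 1 = 1; this is a WS (even) row.
Chart row 1 tiled across columns 1-20: K P K K YO K YO YO K P K K YO K YO YO K P K K
WS: work from column 20 back to column 1 (reverse the tiled row), swapping K<->P (YO and K2TOG unchanged).
Row 4 as worked: P P K P YO YO P YO P P K P YO YO P YO P P K P
The 2nd stitch worked is P.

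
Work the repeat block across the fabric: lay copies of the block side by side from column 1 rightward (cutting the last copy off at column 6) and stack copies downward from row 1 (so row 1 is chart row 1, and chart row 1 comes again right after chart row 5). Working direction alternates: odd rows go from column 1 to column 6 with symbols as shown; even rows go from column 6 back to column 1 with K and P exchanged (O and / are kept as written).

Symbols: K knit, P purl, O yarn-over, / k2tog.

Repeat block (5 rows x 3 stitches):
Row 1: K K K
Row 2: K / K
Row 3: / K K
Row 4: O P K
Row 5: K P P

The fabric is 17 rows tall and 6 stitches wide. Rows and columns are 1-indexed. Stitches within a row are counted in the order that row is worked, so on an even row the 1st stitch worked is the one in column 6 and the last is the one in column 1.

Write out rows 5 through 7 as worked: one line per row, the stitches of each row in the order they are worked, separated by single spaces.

Rows as worked:
K P P K P P
P P P P P P
K / K K / K

Derivation:
Row 5: chart row 5, RS - tile across columns 1-6 and work as-is.
Row 6: chart row 1, WS - tiled (columns 1-6): K K K K K K; work from column 6 back to 1 with K<->P swapped.
Row 7: chart row 2, RS - tile across columns 1-6 and work as-is.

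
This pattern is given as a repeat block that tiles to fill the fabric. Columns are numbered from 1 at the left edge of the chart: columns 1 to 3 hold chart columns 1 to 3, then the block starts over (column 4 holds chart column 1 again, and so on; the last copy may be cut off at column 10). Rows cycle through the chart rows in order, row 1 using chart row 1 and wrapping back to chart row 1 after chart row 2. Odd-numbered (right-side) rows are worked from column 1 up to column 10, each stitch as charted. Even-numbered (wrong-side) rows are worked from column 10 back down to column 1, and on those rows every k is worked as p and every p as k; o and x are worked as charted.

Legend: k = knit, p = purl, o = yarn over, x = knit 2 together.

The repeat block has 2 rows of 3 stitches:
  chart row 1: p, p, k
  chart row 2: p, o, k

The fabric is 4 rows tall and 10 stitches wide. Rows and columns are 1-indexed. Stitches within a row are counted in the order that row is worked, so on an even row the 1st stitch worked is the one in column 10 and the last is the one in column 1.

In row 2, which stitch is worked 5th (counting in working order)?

Row 2 uses chart row ((2-1) mod 2)+1 = 2. Row 2 is even, so WS.
Chart row 2 tiled across columns 1-10: p o k p o k p o k p
WS row: flip the tiled sequence (start at column 10) and apply k<->p; o and x stay.
Row 2 as worked: k p o k p o k p o k
The 5th stitch worked is p.

Result:
p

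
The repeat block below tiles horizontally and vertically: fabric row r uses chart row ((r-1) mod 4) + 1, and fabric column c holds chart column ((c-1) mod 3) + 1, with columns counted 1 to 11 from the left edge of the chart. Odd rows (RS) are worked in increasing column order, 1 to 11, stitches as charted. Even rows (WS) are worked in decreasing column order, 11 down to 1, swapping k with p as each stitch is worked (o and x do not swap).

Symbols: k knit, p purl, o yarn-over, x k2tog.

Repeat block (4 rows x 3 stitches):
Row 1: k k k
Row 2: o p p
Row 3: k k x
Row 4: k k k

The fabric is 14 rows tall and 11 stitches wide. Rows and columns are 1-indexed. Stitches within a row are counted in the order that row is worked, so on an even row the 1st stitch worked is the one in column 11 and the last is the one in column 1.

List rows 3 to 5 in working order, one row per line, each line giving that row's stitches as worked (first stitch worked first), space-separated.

== ROWS AS WORKED ==
k k x k k x k k x k k
p p p p p p p p p p p
k k k k k k k k k k k

Derivation:
Row 3: chart row 3, RS - tile across columns 1-11 and work as-is.
Row 4: chart row 4, WS - tiled (columns 1-11): k k k k k k k k k k k; work from column 11 back to 1 with k<->p swapped.
Row 5: chart row 1, RS - tile across columns 1-11 and work as-is.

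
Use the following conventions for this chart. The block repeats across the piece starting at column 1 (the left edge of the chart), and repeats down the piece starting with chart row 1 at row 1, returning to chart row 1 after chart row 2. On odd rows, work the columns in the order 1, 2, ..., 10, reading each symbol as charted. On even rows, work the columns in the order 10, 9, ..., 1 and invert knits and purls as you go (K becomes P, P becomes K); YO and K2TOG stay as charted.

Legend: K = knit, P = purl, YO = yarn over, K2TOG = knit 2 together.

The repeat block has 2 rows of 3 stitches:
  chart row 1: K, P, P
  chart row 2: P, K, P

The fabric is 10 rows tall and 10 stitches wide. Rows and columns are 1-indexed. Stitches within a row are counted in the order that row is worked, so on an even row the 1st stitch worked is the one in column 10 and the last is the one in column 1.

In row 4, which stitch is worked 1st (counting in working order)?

Row 4: (4-1) mod 2 = 1, so use chart row 2. Even row -> WS.
Chart row 2 tiled across columns 1-10: P K P P K P P K P P
WS row: flip the tiled sequence (start at column 10) and apply K<->P; YO and K2TOG stay.
Row 4 as worked: K K P K K P K K P K
Counting 1 along the worked row gives K.

Stitch:
K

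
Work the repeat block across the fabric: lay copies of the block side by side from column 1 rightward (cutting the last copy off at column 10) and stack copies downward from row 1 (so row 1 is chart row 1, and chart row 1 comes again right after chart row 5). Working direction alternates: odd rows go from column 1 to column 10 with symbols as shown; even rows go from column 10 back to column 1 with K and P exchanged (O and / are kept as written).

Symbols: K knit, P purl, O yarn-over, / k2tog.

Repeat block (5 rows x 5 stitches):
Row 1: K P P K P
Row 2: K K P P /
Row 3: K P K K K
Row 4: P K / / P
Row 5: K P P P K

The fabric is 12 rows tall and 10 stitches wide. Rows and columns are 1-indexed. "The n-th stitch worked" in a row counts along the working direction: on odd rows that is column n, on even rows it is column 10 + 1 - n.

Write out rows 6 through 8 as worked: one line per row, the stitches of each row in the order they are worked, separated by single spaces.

Result:
K P K K P K P K K P
K K P P / K K P P /
P P P K P P P P K P

Derivation:
Row 6: chart row 1, WS - tiled (columns 1-10): K P P K P K P P K P; work from column 10 back to 1 with K<->P swapped.
Row 7: chart row 2, RS - tile across columns 1-10 and work as-is.
Row 8: chart row 3, WS - tiled (columns 1-10): K P K K K K P K K K; work from column 10 back to 1 with K<->P swapped.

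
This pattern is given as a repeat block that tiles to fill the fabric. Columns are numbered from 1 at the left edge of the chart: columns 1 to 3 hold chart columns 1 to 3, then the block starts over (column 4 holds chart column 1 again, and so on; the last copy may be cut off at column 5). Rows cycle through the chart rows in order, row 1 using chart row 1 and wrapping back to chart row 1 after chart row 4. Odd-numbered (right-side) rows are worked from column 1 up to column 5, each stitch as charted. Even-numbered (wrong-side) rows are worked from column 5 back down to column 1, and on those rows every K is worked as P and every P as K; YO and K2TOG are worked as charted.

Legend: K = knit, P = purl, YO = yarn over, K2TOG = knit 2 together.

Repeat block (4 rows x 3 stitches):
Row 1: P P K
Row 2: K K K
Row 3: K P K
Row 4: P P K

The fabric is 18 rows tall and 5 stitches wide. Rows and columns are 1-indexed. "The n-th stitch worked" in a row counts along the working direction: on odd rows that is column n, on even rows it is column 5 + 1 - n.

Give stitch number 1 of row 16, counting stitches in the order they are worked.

== STITCH ==
K

Derivation:
Row 16: (16-1) mod 4 = 3, so use chart row 4. Even row -> WS.
Chart row 4 tiled across columns 1-5: P P K P P
WS: work from column 5 back to column 1 (reverse the tiled row), swapping K<->P (YO and K2TOG unchanged).
Row 16 as worked: K K P K K
Stitch 1 in working order -> K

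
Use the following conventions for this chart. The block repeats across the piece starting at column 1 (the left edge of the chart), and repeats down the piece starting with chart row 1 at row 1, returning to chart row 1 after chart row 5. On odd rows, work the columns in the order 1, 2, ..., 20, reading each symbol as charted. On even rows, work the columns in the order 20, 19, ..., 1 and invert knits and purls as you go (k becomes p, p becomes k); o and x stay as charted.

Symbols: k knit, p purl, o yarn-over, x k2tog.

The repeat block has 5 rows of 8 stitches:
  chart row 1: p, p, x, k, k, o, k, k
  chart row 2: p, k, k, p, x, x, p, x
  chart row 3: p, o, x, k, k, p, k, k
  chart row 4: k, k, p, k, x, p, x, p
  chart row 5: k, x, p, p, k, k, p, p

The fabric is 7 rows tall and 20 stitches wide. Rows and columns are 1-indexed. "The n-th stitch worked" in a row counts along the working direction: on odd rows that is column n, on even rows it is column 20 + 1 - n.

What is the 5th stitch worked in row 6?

Result:
p

Derivation:
Row 6: (6-1) mod 5 = 0, so use chart row 1. Even row -> WS.
Chart row 1 tiled across columns 1-20: p p x k k o k k p p x k k o k k p p x k
WS: work from column 20 back to column 1 (reverse the tiled row), swapping k<->p (o and x unchanged).
Row 6 as worked: p x k k p p o p p x k k p p o p p x k k
Counting 5 along the worked row gives p.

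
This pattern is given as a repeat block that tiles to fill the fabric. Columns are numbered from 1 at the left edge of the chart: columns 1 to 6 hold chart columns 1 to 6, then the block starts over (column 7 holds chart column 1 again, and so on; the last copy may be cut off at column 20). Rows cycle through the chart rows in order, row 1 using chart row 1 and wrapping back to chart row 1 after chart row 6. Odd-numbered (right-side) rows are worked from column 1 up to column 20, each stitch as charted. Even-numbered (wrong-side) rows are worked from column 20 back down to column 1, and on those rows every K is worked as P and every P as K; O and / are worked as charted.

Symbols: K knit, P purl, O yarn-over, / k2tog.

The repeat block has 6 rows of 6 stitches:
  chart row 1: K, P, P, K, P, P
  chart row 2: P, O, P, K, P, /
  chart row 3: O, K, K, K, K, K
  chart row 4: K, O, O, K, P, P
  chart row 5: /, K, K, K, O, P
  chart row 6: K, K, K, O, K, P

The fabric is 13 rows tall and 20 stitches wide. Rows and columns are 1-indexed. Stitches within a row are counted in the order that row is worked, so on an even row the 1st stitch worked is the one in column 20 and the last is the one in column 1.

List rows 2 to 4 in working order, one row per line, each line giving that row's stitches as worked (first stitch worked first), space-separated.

Row 2: chart row 2, WS - tiled (columns 1-20): P O P K P / P O P K P / P O P K P / P O; work from column 20 back to 1 with K<->P swapped.
Row 3: chart row 3, RS - tile across columns 1-20 and work as-is.
Row 4: chart row 4, WS - tiled (columns 1-20): K O O K P P K O O K P P K O O K P P K O; work from column 20 back to 1 with K<->P swapped.

Rows as worked:
O K / K P K O K / K P K O K / K P K O K
O K K K K K O K K K K K O K K K K K O K
O P K K P O O P K K P O O P K K P O O P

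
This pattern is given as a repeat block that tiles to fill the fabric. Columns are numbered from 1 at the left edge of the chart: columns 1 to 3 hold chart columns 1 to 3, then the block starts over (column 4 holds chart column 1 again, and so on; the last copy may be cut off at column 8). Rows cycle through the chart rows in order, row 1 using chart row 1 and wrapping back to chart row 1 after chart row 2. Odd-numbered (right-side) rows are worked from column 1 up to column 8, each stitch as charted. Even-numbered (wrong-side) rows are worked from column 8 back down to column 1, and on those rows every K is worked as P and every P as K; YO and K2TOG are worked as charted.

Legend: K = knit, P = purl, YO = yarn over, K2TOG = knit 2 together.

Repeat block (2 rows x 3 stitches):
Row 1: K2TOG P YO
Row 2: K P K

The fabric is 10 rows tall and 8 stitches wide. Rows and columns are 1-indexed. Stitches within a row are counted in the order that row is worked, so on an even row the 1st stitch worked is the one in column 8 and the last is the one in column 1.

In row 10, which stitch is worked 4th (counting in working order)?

Row 10 uses chart row ((10-1) mod 2)+1 = 2. Row 10 is even, so WS.
Chart row 2 tiled across columns 1-8: K P K K P K K P
WS: work from column 8 back to column 1 (reverse the tiled row), swapping K<->P (YO and K2TOG unchanged).
Row 10 as worked: K P P K P P K P
Stitch 4 in working order -> K

Result:
K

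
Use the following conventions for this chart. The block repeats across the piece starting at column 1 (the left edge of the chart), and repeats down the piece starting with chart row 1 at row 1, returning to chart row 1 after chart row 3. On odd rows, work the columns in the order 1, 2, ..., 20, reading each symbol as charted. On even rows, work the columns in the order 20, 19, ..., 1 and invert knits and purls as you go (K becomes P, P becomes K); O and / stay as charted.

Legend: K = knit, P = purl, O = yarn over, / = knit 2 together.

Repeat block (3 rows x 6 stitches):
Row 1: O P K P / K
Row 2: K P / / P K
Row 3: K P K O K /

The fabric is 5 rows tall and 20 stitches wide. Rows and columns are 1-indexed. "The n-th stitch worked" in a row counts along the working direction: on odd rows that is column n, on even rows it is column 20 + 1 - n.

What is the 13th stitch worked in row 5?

Row 5: (5-1) mod 3 = 1, so use chart row 2. Odd row -> RS.
Chart row 2 tiled across columns 1-20: K P / / P K K P / / P K K P / / P K K P
RS: work column 1 to column 20, symbols as charted — the tiled row is the row as worked.
Stitch 13 in working order -> K

Stitch:
K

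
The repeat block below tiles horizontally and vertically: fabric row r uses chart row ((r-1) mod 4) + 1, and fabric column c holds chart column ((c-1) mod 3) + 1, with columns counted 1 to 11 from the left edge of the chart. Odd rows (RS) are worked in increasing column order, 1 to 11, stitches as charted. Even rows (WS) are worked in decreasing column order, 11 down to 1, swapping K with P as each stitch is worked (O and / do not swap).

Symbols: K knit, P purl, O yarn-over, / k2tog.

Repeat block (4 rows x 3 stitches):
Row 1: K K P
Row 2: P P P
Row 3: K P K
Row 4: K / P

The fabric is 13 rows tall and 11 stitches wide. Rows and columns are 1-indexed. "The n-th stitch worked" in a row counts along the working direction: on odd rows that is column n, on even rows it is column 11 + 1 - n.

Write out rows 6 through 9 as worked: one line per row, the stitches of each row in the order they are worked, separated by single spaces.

Row 6: chart row 2, WS - tiled (columns 1-11): P P P P P P P P P P P; work from column 11 back to 1 with K<->P swapped.
Row 7: chart row 3, RS - tile across columns 1-11 and work as-is.
Row 8: chart row 4, WS - tiled (columns 1-11): K / P K / P K / P K /; work from column 11 back to 1 with K<->P swapped.
Row 9: chart row 1, RS - tile across columns 1-11 and work as-is.

== ROWS AS WORKED ==
K K K K K K K K K K K
K P K K P K K P K K P
/ P K / P K / P K / P
K K P K K P K K P K K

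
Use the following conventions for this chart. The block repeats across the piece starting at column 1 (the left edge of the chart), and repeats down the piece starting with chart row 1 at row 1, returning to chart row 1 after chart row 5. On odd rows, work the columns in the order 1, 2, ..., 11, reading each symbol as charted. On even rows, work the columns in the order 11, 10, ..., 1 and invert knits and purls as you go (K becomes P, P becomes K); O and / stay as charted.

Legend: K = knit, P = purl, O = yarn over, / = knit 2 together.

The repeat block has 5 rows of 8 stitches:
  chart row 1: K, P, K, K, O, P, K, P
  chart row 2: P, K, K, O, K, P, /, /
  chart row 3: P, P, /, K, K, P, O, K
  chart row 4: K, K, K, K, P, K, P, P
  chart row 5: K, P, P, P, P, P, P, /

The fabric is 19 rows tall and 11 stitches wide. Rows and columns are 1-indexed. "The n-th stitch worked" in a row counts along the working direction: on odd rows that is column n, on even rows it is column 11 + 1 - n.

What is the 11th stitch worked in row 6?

Row 6: (6-1) mod 5 = 0, so use chart row 1. Even row -> WS.
Chart row 1 tiled across columns 1-11: K P K K O P K P K P K
WS row: flip the tiled sequence (start at column 11) and apply K<->P; O and / stay.
Row 6 as worked: P K P K P K O P P K P
The 11th stitch worked is P.

Result:
P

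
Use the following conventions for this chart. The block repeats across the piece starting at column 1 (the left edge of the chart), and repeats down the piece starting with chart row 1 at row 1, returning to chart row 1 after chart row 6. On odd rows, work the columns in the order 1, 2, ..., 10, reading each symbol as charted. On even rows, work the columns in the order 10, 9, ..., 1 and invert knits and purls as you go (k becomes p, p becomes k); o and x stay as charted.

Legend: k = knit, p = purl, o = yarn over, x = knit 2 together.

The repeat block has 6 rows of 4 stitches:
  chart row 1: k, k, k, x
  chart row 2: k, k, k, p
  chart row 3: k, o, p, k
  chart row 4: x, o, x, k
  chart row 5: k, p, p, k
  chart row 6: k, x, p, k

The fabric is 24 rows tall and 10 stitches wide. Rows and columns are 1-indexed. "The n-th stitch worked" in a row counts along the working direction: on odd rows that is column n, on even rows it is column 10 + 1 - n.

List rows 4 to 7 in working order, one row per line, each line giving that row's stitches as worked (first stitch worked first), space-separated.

Row 4: chart row 4, WS - tiled (columns 1-10): x o x k x o x k x o; work from column 10 back to 1 with k<->p swapped.
Row 5: chart row 5, RS - tile across columns 1-10 and work as-is.
Row 6: chart row 6, WS - tiled (columns 1-10): k x p k k x p k k x; work from column 10 back to 1 with k<->p swapped.
Row 7: chart row 1, RS - tile across columns 1-10 and work as-is.

Result:
o x p x o x p x o x
k p p k k p p k k p
x p p k x p p k x p
k k k x k k k x k k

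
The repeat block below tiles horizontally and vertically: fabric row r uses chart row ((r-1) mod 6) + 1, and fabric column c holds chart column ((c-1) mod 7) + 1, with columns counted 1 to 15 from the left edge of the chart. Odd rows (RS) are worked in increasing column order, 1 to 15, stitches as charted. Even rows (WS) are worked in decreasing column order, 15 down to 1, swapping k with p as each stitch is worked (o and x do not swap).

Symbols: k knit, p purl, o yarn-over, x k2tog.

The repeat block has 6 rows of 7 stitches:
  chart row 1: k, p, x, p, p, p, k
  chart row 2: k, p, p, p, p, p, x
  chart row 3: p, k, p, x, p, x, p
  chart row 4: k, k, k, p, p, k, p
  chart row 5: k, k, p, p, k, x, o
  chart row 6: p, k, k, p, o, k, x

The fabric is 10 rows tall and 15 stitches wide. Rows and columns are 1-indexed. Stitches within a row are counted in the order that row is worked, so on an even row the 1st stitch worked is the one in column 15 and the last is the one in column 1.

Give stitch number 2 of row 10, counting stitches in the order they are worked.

Row 10: (10-1) mod 6 = 3, so use chart row 4. Even row -> WS.
Chart row 4 tiled across columns 1-15: k k k p p k p k k k p p k p k
Wrong side: read the tiled row from column 15 down to 1 and exchange k with p (leave o, x).
Row 10 as worked: p k p k k p p p k p k k p p p
The 2nd stitch worked is k.

Stitch:
k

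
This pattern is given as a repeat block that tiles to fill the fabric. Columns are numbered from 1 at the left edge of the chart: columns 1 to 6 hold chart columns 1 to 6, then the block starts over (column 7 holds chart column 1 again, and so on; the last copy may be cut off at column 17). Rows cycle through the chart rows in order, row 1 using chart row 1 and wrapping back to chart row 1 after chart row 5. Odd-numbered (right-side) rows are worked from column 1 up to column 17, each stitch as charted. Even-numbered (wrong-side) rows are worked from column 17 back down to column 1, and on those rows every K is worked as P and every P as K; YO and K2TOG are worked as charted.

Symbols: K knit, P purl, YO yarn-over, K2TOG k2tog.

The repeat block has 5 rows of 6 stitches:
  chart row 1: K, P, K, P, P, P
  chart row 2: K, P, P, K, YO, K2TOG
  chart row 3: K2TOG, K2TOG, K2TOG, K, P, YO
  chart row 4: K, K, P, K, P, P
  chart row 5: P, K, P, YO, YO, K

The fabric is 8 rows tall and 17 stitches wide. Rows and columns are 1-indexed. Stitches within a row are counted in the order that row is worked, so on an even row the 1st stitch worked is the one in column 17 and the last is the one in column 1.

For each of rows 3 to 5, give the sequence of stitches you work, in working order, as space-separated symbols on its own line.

== ROWS AS WORKED ==
K2TOG K2TOG K2TOG K P YO K2TOG K2TOG K2TOG K P YO K2TOG K2TOG K2TOG K P
K P K P P K K P K P P K K P K P P
P K P YO YO K P K P YO YO K P K P YO YO

Derivation:
Row 3: chart row 3, RS - tile across columns 1-17 and work as-is.
Row 4: chart row 4, WS - tiled (columns 1-17): K K P K P P K K P K P P K K P K P; work from column 17 back to 1 with K<->P swapped.
Row 5: chart row 5, RS - tile across columns 1-17 and work as-is.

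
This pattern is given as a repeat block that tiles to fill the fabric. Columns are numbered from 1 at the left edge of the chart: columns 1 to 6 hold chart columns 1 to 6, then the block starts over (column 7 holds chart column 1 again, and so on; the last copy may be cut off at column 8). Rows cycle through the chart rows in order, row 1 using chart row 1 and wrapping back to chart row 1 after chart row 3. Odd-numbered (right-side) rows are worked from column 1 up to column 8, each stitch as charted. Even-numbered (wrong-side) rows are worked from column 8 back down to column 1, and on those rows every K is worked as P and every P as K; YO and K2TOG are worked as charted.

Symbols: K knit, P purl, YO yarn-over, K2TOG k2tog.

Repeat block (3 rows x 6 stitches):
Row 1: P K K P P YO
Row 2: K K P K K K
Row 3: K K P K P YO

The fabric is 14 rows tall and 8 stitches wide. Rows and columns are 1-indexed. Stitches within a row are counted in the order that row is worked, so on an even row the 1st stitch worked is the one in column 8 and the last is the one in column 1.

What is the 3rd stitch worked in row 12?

Result:
YO

Derivation:
Row 12: (12-1) mod 3 = 2, so use chart row 3. Even row -> WS.
Chart row 3 tiled across columns 1-8: K K P K P YO K K
Wrong side: read the tiled row from column 8 down to 1 and exchange K with P (leave YO, K2TOG).
Row 12 as worked: P P YO K P K P P
Stitch 3 in working order -> YO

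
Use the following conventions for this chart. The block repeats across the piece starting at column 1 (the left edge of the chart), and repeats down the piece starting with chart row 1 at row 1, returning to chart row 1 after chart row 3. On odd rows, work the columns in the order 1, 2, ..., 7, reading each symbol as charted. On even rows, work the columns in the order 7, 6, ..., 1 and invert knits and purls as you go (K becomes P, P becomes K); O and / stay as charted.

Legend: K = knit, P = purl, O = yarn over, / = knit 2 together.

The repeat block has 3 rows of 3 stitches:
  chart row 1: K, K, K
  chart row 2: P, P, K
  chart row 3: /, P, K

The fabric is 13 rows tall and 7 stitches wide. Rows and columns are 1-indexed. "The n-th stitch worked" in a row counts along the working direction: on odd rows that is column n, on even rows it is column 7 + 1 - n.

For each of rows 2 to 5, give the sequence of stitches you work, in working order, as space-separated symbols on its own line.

Result:
K P K K P K K
/ P K / P K /
P P P P P P P
P P K P P K P

Derivation:
Row 2: chart row 2, WS - tiled (columns 1-7): P P K P P K P; work from column 7 back to 1 with K<->P swapped.
Row 3: chart row 3, RS - tile across columns 1-7 and work as-is.
Row 4: chart row 1, WS - tiled (columns 1-7): K K K K K K K; work from column 7 back to 1 with K<->P swapped.
Row 5: chart row 2, RS - tile across columns 1-7 and work as-is.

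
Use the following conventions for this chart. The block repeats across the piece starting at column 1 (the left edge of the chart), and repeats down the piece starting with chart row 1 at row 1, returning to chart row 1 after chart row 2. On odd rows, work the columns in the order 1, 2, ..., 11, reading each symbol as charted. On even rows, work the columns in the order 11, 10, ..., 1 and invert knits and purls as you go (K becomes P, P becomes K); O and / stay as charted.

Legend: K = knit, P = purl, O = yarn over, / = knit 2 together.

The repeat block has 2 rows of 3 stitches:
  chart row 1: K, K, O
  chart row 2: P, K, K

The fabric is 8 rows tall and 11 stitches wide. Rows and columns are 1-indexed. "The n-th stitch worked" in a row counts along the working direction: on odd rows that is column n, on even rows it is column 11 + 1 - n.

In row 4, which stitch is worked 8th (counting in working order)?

== STITCH ==
K

Derivation:
Row 4 uses chart row ((4-1) mod 2)+1 = 2. Row 4 is even, so WS.
Chart row 2 tiled across columns 1-11: P K K P K K P K K P K
WS row: flip the tiled sequence (start at column 11) and apply K<->P; O and / stay.
Row 4 as worked: P K P P K P P K P P K
Stitch 8 in working order -> K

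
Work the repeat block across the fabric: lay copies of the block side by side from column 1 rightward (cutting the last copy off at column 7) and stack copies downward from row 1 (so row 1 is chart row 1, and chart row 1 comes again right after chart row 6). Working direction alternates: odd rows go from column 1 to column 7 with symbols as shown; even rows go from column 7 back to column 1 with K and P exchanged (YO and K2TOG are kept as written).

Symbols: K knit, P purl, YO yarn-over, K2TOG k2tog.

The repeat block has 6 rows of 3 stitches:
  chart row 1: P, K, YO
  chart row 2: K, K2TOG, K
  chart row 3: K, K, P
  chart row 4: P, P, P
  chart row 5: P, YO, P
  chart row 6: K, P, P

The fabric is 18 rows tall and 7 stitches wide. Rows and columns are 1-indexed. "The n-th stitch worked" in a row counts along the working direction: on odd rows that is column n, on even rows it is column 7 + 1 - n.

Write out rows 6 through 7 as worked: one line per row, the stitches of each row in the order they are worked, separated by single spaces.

Row 6: chart row 6, WS - tiled (columns 1-7): K P P K P P K; work from column 7 back to 1 with K<->P swapped.
Row 7: chart row 1, RS - tile across columns 1-7 and work as-is.

Result:
P K K P K K P
P K YO P K YO P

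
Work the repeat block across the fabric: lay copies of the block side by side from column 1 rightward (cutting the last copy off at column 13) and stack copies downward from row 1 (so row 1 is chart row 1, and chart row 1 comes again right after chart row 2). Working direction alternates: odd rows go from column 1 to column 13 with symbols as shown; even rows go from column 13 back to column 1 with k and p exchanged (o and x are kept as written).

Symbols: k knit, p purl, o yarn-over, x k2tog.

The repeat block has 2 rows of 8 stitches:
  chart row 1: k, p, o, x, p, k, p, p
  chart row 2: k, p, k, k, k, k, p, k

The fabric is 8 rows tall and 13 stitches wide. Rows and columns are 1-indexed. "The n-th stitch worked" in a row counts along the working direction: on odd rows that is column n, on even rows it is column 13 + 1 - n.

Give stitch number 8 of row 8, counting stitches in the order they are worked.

Row 8: (8-1) mod 2 = 1, so use chart row 2. Even row -> WS.
Chart row 2 tiled across columns 1-13: k p k k k k p k k p k k k
Wrong side: read the tiled row from column 13 down to 1 and exchange k with p (leave o, x).
Row 8 as worked: p p p k p p k p p p p k p
Stitch 8 in working order -> p

== STITCH ==
p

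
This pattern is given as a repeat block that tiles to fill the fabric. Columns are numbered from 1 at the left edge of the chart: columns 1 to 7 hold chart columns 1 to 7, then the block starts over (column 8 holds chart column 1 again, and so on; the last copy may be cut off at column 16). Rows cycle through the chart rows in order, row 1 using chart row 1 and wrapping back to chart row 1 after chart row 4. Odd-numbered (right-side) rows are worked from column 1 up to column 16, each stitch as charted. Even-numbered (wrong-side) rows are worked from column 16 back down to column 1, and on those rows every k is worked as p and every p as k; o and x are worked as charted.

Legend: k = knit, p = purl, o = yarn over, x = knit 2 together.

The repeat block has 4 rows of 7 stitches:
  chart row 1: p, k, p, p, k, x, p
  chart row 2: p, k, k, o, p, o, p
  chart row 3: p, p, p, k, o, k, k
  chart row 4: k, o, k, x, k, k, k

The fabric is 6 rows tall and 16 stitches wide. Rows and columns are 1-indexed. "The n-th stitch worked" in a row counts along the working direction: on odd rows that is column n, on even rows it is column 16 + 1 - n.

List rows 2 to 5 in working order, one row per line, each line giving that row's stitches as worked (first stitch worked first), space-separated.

Result:
p k k o k o p p k k o k o p p k
p p p k o k k p p p k o k k p p
o p p p p x p o p p p p x p o p
p k p p k x p p k p p k x p p k

Derivation:
Row 2: chart row 2, WS - tiled (columns 1-16): p k k o p o p p k k o p o p p k; work from column 16 back to 1 with k<->p swapped.
Row 3: chart row 3, RS - tile across columns 1-16 and work as-is.
Row 4: chart row 4, WS - tiled (columns 1-16): k o k x k k k k o k x k k k k o; work from column 16 back to 1 with k<->p swapped.
Row 5: chart row 1, RS - tile across columns 1-16 and work as-is.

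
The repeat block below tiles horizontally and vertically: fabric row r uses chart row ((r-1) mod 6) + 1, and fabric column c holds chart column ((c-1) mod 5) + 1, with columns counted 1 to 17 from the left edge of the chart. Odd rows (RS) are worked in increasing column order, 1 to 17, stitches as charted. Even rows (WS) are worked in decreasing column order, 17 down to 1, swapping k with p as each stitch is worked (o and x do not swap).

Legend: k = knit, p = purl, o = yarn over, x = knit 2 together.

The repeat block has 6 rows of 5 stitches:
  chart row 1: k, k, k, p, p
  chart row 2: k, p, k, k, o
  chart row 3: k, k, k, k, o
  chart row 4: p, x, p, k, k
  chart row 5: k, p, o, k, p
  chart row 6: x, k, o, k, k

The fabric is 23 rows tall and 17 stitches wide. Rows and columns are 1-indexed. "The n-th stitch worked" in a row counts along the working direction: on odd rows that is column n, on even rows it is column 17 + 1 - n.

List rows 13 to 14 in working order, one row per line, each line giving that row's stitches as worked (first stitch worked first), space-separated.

Result:
k k k p p k k k p p k k k p p k k
k p o p p k p o p p k p o p p k p

Derivation:
Row 13: chart row 1, RS - tile across columns 1-17 and work as-is.
Row 14: chart row 2, WS - tiled (columns 1-17): k p k k o k p k k o k p k k o k p; work from column 17 back to 1 with k<->p swapped.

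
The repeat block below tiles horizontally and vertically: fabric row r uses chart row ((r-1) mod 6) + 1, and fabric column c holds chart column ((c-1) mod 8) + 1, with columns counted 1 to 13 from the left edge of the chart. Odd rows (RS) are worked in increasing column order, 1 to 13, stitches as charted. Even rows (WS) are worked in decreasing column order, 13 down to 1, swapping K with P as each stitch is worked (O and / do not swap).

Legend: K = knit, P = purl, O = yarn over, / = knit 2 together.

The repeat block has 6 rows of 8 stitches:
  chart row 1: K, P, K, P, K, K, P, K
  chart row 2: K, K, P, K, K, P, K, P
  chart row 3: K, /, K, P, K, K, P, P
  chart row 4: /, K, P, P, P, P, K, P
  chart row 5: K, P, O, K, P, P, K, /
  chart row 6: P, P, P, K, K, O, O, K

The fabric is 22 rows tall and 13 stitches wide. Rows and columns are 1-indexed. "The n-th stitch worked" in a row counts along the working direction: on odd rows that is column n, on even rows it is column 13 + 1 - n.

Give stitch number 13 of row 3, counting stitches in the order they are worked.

For row 3: chart row = ((3-1) mod 6) + 1 = 3; this is a RS (odd) row.
Chart row 3 tiled across columns 1-13: K / K P K K P P K / K P K
RS: work column 1 to column 13, symbols as charted — the tiled row is the row as worked.
The 13th stitch worked is K.

== STITCH ==
K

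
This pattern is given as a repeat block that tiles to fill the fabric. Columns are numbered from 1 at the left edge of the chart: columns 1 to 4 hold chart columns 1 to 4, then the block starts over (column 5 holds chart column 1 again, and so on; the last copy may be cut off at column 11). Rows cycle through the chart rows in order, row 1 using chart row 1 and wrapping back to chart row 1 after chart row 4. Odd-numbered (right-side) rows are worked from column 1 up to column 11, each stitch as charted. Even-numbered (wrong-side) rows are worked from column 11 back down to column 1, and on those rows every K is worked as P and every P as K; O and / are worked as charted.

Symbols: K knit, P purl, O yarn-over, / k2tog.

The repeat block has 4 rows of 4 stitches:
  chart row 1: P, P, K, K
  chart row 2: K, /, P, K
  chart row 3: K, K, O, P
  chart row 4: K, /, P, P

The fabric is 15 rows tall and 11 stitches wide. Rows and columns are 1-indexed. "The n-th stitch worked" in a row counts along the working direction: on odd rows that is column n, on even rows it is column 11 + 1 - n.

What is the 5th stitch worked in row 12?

For row 12: chart row = ((12-1) mod 4) + 1 = 4; this is a WS (even) row.
Chart row 4 tiled across columns 1-11: K / P P K / P P K / P
WS: work from column 11 back to column 1 (reverse the tiled row), swapping K<->P (O and / unchanged).
Row 12 as worked: K / P K K / P K K / P
Stitch 5 in working order -> K

Stitch:
K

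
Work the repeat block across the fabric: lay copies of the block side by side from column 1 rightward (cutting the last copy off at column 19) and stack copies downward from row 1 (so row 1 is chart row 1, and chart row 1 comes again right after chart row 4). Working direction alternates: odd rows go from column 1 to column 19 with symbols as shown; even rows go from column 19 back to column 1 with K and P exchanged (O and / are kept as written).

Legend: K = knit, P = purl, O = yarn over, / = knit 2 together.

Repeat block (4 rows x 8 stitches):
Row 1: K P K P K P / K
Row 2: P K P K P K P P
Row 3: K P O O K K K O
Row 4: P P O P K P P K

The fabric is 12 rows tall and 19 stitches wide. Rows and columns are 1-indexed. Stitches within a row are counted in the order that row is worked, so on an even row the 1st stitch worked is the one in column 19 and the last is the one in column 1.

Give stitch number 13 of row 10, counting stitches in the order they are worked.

Row 10: (10-1) mod 4 = 1, so use chart row 2. Even row -> WS.
Chart row 2 tiled across columns 1-19: P K P K P K P P P K P K P K P P P K P
WS: work from column 19 back to column 1 (reverse the tiled row), swapping K<->P (O and / unchanged).
Row 10 as worked: K P K K K P K P K P K K K P K P K P K
Stitch 13 in working order -> K

Result:
K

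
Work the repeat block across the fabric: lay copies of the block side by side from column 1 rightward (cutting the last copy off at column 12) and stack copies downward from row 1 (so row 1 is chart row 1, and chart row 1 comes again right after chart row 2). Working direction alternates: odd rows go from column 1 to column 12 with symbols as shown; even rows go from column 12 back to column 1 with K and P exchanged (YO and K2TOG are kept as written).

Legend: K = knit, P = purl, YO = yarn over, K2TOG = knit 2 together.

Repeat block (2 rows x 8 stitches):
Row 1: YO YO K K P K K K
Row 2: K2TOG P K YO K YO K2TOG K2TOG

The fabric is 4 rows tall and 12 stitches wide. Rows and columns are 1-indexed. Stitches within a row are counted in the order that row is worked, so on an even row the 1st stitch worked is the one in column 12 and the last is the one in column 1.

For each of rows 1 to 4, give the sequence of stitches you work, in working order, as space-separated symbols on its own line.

Row 1: chart row 1, RS - tile across columns 1-12 and work as-is.
Row 2: chart row 2, WS - tiled (columns 1-12): K2TOG P K YO K YO K2TOG K2TOG K2TOG P K YO; work from column 12 back to 1 with K<->P swapped.
Row 3: chart row 1, RS - tile across columns 1-12 and work as-is.
Row 4: chart row 2, WS - tiled (columns 1-12): K2TOG P K YO K YO K2TOG K2TOG K2TOG P K YO; work from column 12 back to 1 with K<->P swapped.

Result:
YO YO K K P K K K YO YO K K
YO P K K2TOG K2TOG K2TOG YO P YO P K K2TOG
YO YO K K P K K K YO YO K K
YO P K K2TOG K2TOG K2TOG YO P YO P K K2TOG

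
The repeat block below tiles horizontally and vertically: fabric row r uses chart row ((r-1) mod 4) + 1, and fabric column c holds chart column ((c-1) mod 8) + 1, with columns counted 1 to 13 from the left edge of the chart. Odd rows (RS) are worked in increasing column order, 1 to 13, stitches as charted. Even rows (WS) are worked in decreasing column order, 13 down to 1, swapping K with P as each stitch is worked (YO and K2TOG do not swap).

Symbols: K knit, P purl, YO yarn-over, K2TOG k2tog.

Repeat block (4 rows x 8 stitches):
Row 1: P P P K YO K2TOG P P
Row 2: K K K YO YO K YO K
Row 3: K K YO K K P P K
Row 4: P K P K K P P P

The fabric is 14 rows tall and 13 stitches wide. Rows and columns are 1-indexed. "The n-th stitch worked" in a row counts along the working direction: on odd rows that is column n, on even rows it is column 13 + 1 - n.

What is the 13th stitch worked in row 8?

== STITCH ==
K

Derivation:
For row 8: chart row = ((8-1) mod 4) + 1 = 4; this is a WS (even) row.
Chart row 4 tiled across columns 1-13: P K P K K P P P P K P K K
WS row: flip the tiled sequence (start at column 13) and apply K<->P; YO and K2TOG stay.
Row 8 as worked: P P K P K K K K P P K P K
Stitch 13 in working order -> K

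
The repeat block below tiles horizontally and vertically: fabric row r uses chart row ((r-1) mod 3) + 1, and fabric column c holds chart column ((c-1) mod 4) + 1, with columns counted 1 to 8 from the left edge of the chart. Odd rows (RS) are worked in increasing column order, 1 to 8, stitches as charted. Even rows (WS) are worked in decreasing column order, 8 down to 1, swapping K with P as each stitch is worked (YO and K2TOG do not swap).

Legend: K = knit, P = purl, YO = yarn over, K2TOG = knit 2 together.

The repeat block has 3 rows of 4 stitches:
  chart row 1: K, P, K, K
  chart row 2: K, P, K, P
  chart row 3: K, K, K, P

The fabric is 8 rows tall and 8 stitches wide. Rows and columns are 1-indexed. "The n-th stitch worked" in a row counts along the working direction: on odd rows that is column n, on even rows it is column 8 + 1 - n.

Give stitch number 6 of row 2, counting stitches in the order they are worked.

Row 2: (2-1) mod 3 = 1, so use chart row 2. Even row -> WS.
Chart row 2 tiled across columns 1-8: K P K P K P K P
WS row: flip the tiled sequence (start at column 8) and apply K<->P; YO and K2TOG stay.
Row 2 as worked: K P K P K P K P
The 6th stitch worked is P.

Stitch:
P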